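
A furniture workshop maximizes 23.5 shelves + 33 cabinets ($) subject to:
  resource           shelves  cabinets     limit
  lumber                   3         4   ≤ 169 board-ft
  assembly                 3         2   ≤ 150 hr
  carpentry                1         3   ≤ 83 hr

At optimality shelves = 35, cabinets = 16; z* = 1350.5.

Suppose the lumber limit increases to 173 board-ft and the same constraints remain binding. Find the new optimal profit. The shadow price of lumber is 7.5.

1380.5

Δb = 4, so new z* = 1350.5 + (7.5)·(4) = 1350.5 + 30 = 1380.5.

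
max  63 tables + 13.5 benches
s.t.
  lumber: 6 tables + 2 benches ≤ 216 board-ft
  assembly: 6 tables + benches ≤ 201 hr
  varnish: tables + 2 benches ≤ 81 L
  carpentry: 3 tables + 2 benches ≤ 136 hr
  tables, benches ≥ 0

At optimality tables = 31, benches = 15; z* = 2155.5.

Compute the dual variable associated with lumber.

3

Check each constraint at x*: lumber 216/216 (tight); assembly 201/201 (tight); varnish 61/81 (slack 20); carpentry 123/136 (slack 13).
Since varnish, carpentry are not tight, their duals are 0.
From A_Bᵀ y = c: 6·y_lumber + 6·y_assembly = 63; 2·y_lumber + 1·y_assembly = 13.5.
Solving: y_lumber = 3, y_assembly = 7.5.
Shadow price of lumber = 3.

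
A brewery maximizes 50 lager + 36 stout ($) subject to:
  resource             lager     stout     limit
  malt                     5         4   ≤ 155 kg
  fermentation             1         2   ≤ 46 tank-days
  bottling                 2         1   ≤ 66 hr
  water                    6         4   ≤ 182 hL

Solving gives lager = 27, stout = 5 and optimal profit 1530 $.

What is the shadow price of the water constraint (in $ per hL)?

5

At the optimum: malt uses 155 of 155 (binding); fermentation uses 37 of 46 (slack = 9); bottling uses 59 of 66 (slack = 7); water uses 182 of 182 (binding).
Since fermentation, bottling are not tight, their duals are 0.
Dual feasibility on the basic columns requires 5·y_malt + 6·y_water = 50, 4·y_malt + 4·y_water = 36.
Solving: y_malt = 4, y_water = 5.
Shadow price of water = 5.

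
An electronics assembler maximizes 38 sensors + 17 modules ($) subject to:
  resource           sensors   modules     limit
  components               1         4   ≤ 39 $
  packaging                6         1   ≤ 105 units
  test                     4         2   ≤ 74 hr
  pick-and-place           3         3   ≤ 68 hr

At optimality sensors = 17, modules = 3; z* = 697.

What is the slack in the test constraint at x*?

0

test used = 4·17 + 2·3 = 74; slack = 74 − 74 = 0.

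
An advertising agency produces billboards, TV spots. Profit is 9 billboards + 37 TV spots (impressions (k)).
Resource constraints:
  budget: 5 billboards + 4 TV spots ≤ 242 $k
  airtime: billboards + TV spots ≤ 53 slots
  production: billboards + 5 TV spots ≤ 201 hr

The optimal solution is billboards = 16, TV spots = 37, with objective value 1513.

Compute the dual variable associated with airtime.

Check each constraint at x*: budget 228/242 (slack 14); airtime 53/53 (tight); production 201/201 (tight).
By complementary slackness, y = 0 for the non-binding constraint.
Dual feasibility on the basic columns requires 1·y_airtime + 1·y_production = 9, 1·y_airtime + 5·y_production = 37.
This yields shadow prices y_airtime = 2, y_production = 7.
Shadow price of airtime = 2.

2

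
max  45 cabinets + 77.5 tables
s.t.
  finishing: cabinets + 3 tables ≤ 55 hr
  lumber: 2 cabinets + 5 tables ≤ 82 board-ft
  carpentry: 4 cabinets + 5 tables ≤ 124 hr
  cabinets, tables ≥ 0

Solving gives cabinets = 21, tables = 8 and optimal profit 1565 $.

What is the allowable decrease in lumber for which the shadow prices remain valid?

20

Binding constraints: lumber, carpentry. The basis is B = [[2,5],[4,5]] with det -10.
Per unit decrease in lumber, x* moves by d = (0.5, -0.4).
The basis stays optimal until tables reaches 0; allowable decrease = 20 board-ft.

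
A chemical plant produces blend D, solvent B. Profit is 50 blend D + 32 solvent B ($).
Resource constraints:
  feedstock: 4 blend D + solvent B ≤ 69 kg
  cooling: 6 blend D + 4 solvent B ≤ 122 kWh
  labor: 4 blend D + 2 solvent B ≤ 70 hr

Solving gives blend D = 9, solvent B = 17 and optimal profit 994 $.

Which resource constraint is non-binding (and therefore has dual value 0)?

feedstock: 53/69 (slack 16)
cooling: 122/122 (binding)
labor: 70/70 (binding)
By complementary slackness, a constraint with positive slack has shadow price 0 → feedstock.

feedstock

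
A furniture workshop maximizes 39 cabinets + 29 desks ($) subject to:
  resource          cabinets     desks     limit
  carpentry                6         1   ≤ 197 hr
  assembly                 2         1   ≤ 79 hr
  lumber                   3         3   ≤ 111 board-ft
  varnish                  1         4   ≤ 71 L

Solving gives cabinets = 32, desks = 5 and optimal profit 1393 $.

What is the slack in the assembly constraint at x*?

10

assembly used = 2·32 + 1·5 = 69; slack = 79 − 69 = 10.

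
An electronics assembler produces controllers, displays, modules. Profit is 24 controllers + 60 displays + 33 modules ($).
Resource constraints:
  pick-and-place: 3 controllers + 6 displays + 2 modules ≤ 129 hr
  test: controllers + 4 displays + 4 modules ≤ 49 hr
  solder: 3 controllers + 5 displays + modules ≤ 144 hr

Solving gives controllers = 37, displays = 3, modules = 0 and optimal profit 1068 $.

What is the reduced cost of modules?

At the optimum: pick-and-place uses 129 of 129 (binding); test uses 49 of 49 (binding); solder uses 126 of 144 (slack = 18).
Slack constraints have shadow price 0 (complementary slackness).
From A_Bᵀ y = c: 3·y_pick-and-place + 1·y_test = 24; 6·y_pick-and-place + 4·y_test = 60.
This yields shadow prices y_pick-and-place = 6, y_test = 6.
Reduced cost of modules: c₃ − yᵀa₃ = 33 − (6·2 + 6·4) = 33 − 36 = -3.

-3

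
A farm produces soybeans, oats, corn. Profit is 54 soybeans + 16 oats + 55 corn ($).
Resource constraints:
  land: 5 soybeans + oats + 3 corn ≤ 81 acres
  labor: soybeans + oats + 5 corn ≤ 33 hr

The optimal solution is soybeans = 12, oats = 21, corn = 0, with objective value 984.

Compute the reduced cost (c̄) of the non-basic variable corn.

-6

Both land and labor are binding at x*.
The binding rows give the dual system: 5·y_land + 1·y_labor = 54 and 1·y_land + 1·y_labor = 16.
→ y_land = 9.5 and y_labor = 6.5.
Reduced cost of corn: c₃ − yᵀa₃ = 55 − (9.5·3 + 6.5·5) = 55 − 61 = -6.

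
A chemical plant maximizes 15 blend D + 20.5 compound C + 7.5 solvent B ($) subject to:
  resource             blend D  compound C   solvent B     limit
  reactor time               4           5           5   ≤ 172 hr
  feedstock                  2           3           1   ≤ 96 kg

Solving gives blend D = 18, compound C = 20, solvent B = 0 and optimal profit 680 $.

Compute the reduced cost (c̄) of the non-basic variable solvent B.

At the optimum: reactor time uses 172 of 172 (binding); feedstock uses 96 of 96 (binding).
Dual feasibility on the basic columns requires 4·y_reactor time + 2·y_feedstock = 15, 5·y_reactor time + 3·y_feedstock = 20.5.
This yields shadow prices y_reactor time = 2, y_feedstock = 3.5.
Reduced cost of solvent B: c₃ − yᵀa₃ = 7.5 − (2·5 + 3.5·1) = 7.5 − 13.5 = -6.

-6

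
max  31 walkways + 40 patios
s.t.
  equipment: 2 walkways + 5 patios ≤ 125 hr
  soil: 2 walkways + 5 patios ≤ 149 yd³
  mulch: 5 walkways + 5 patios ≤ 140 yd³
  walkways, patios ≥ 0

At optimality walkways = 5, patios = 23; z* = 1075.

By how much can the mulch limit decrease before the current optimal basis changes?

Binding constraints: equipment, mulch. The basis is B = [[2,5],[5,5]] with det -15.
Per unit decrease in mulch, x* moves by d = (-0.3333, 0.1333).
The basis stays optimal until walkways reaches 0; allowable decrease = 15 yd³.

15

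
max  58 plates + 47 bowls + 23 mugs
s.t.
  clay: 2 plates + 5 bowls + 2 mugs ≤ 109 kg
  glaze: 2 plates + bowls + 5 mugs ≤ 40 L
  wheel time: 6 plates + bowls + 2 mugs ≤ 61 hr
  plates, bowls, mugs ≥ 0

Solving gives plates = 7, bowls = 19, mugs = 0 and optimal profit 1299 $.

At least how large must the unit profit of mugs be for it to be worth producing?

Binding: clay and wheel time. Non-binding: glaze (7 unused).
By complementary slackness, y = 0 for the non-binding constraint.
From A_Bᵀ y = c: 2·y_clay + 6·y_wheel time = 58; 5·y_clay + 1·y_wheel time = 47.
→ y_clay = 8 and y_wheel time = 7.
mugs enters the basis when its profit ≥ yᵀa₃ = 8·2 + 7·2 = 30.

30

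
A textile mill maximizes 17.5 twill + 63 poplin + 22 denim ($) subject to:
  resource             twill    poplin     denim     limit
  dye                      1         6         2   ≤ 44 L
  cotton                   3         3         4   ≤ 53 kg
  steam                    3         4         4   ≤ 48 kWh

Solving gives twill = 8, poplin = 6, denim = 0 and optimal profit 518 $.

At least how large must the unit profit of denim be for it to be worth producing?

At the optimum: dye uses 44 of 44 (binding); cotton uses 42 of 53 (slack = 11); steam uses 48 of 48 (binding).
Since cotton is not tight, its dual is 0.
From A_Bᵀ y = c: 1·y_dye + 3·y_steam = 17.5; 6·y_dye + 4·y_steam = 63.
This yields shadow prices y_dye = 8.5, y_steam = 3.
denim enters the basis when its profit ≥ yᵀa₃ = 8.5·2 + 3·4 = 29.

29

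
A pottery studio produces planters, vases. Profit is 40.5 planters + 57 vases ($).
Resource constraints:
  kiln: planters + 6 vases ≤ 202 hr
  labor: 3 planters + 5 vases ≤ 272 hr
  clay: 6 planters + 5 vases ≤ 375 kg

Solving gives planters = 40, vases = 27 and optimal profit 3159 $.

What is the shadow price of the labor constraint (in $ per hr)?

0

Binding: kiln and clay. Non-binding: labor (17 unused).
Since labor is not tight, its dual is 0.
From A_Bᵀ y = c: 1·y_kiln + 6·y_clay = 40.5; 6·y_kiln + 5·y_clay = 57.
Solving: y_kiln = 4.5, y_clay = 6.
Shadow price of labor = 0.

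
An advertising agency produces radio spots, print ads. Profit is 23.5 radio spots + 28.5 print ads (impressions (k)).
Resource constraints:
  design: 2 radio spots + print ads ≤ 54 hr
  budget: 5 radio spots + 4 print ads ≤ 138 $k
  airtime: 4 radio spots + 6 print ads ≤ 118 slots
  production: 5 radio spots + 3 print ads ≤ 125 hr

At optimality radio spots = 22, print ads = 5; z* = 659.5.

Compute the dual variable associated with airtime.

4

Check each constraint at x*: design 49/54 (slack 5); budget 130/138 (slack 8); airtime 118/118 (tight); production 125/125 (tight).
Slack constraints have shadow price 0 (complementary slackness).
Dual feasibility on the basic columns requires 4·y_airtime + 5·y_production = 23.5, 6·y_airtime + 3·y_production = 28.5.
→ y_airtime = 4 and y_production = 1.5.
Shadow price of airtime = 4.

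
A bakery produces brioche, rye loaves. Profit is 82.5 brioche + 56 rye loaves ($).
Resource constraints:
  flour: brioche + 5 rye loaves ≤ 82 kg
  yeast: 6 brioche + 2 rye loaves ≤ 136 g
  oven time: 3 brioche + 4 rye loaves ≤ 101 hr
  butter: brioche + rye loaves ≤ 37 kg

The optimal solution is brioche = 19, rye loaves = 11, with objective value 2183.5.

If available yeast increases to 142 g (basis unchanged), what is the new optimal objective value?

2237.5

At the optimum: flour uses 74 of 82 (slack = 8); yeast uses 136 of 136 (binding); oven time uses 101 of 101 (binding); butter uses 30 of 37 (slack = 7).
By complementary slackness, y = 0 for the non-binding constraints.
Dual feasibility on the basic columns requires 6·y_yeast + 3·y_oven time = 82.5, 2·y_yeast + 4·y_oven time = 56.
This yields shadow prices y_yeast = 9, y_oven time = 9.5.
Δz = y_yeast·Δb = 9 × (6) = 54, so new z* = 2183.5 + 54 = 2237.5.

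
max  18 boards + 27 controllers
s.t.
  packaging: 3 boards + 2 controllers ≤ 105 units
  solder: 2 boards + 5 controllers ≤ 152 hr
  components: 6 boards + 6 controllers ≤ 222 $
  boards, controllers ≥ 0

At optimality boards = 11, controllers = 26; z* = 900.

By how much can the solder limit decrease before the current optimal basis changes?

60

Binding constraints: solder, components. The basis is B = [[2,5],[6,6]] with det -18.
Per unit decrease in solder, x* moves by d = (0.3333, -0.3333).
The basis stays optimal until packaging becomes binding; allowable decrease = 60 hr.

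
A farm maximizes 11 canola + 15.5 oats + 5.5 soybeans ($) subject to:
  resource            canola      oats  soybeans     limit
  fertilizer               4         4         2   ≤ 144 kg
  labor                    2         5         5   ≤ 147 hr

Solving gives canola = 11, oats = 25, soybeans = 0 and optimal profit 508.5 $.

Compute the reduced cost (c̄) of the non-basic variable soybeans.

Check each constraint at x*: fertilizer 144/144 (tight); labor 147/147 (tight).
Dual feasibility on the basic columns requires 4·y_fertilizer + 2·y_labor = 11, 4·y_fertilizer + 5·y_labor = 15.5.
→ y_fertilizer = 2 and y_labor = 1.5.
Reduced cost of soybeans: c₃ − yᵀa₃ = 5.5 − (2·2 + 1.5·5) = 5.5 − 11.5 = -6.

-6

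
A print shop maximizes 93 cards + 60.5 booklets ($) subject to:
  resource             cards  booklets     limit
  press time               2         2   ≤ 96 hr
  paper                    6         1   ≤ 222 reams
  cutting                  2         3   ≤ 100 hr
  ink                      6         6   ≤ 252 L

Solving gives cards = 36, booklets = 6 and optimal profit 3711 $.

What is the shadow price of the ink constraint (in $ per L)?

9

Binding: paper and ink. Non-binding: press time (12 unused), cutting (10 unused).
Slack constraints have shadow price 0 (complementary slackness).
Dual feasibility on the basic columns requires 6·y_paper + 6·y_ink = 93, 1·y_paper + 6·y_ink = 60.5.
→ y_paper = 6.5 and y_ink = 9.
Shadow price of ink = 9.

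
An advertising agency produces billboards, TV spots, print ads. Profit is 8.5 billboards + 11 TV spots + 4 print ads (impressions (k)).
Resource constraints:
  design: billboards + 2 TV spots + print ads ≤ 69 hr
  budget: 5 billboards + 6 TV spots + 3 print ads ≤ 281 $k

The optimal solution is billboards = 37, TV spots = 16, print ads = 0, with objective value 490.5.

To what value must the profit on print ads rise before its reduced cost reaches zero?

5.5

Both design and budget are binding at x*.
From A_Bᵀ y = c: 1·y_design + 5·y_budget = 8.5; 2·y_design + 6·y_budget = 11.
This yields shadow prices y_design = 1, y_budget = 1.5.
print ads enters the basis when its profit ≥ yᵀa₃ = 1·1 + 1.5·3 = 5.5.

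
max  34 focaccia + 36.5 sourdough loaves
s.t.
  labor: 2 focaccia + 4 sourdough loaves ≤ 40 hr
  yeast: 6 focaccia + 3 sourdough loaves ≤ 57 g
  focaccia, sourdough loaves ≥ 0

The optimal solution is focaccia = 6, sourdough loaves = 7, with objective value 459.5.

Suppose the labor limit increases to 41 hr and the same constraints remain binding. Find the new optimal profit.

Check each constraint at x*: labor 40/40 (tight); yeast 57/57 (tight).
From A_Bᵀ y = c: 2·y_labor + 6·y_yeast = 34; 4·y_labor + 3·y_yeast = 36.5.
Solving: y_labor = 6.5, y_yeast = 3.5.
Δz = y_labor·Δb = 6.5 × (1) = 6.5, so new z* = 459.5 + 6.5 = 466.

466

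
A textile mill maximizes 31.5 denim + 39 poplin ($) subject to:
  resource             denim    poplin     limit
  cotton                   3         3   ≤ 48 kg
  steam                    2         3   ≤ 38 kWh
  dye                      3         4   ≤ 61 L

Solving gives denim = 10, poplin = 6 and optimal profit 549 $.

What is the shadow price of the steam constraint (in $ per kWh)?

7.5

Binding: cotton and steam. Non-binding: dye (7 unused).
Since dye is not tight, its dual is 0.
Dual feasibility on the basic columns requires 3·y_cotton + 2·y_steam = 31.5, 3·y_cotton + 3·y_steam = 39.
This yields shadow prices y_cotton = 5.5, y_steam = 7.5.
Shadow price of steam = 7.5.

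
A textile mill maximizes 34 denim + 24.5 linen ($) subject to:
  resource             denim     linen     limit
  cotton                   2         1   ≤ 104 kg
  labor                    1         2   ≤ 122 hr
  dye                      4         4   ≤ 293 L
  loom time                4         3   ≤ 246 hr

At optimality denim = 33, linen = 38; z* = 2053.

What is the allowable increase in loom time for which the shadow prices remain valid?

4.5

Binding constraints: cotton, loom time. The basis is B = [[2,1],[4,3]] with det 2.
Per unit increase in loom time, x* moves by d = (-0.5, 1).
The basis stays optimal until dye becomes binding; allowable increase = 4.5 hr.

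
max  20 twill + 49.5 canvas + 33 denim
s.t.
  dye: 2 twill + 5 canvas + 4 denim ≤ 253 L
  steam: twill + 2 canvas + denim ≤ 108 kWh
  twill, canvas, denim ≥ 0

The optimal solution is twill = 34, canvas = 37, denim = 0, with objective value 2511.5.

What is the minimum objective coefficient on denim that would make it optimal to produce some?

Check each constraint at x*: dye 253/253 (tight); steam 108/108 (tight).
From A_Bᵀ y = c: 2·y_dye + 1·y_steam = 20; 5·y_dye + 2·y_steam = 49.5.
→ y_dye = 9.5 and y_steam = 1.
denim enters the basis when its profit ≥ yᵀa₃ = 9.5·4 + 1·1 = 39.

39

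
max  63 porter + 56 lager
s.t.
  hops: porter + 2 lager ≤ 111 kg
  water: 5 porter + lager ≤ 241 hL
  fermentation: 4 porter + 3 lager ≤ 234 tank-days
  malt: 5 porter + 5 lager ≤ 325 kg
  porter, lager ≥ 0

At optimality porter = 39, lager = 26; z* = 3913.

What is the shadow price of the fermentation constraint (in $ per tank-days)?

Binding: fermentation and malt. Non-binding: hops (20 unused), water (20 unused).
By complementary slackness, y = 0 for the non-binding constraints.
From A_Bᵀ y = c: 4·y_fermentation + 5·y_malt = 63; 3·y_fermentation + 5·y_malt = 56.
→ y_fermentation = 7 and y_malt = 7.
Shadow price of fermentation = 7.

7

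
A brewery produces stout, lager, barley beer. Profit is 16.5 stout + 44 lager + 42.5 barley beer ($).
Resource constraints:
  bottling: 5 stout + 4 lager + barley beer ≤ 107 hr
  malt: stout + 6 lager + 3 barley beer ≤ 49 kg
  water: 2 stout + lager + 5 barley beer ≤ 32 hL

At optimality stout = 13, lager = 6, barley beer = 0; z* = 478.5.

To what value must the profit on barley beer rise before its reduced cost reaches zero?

44.5

Binding: malt and water. Non-binding: bottling (18 unused).
Since bottling is not tight, its dual is 0.
The binding rows give the dual system: 1·y_malt + 2·y_water = 16.5 and 6·y_malt + 1·y_water = 44.
→ y_malt = 6.5 and y_water = 5.
barley beer enters the basis when its profit ≥ yᵀa₃ = 6.5·3 + 5·5 = 44.5.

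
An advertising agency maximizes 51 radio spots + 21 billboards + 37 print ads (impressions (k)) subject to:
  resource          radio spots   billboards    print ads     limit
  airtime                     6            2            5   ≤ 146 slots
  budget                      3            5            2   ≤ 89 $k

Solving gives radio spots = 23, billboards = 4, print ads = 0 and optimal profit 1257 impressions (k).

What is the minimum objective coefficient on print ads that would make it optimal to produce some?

42

Check each constraint at x*: airtime 146/146 (tight); budget 89/89 (tight).
From A_Bᵀ y = c: 6·y_airtime + 3·y_budget = 51; 2·y_airtime + 5·y_budget = 21.
This yields shadow prices y_airtime = 8, y_budget = 1.
print ads enters the basis when its profit ≥ yᵀa₃ = 8·5 + 1·2 = 42.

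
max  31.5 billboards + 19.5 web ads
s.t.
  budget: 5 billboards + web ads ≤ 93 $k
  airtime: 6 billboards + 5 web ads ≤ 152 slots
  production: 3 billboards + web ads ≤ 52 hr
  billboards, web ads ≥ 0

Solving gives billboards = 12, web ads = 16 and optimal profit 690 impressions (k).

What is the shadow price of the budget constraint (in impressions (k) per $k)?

Binding: airtime and production. Non-binding: budget (17 unused).
By complementary slackness, y = 0 for the non-binding constraint.
The binding rows give the dual system: 6·y_airtime + 3·y_production = 31.5 and 5·y_airtime + 1·y_production = 19.5.
This yields shadow prices y_airtime = 3, y_production = 4.5.
Shadow price of budget = 0.

0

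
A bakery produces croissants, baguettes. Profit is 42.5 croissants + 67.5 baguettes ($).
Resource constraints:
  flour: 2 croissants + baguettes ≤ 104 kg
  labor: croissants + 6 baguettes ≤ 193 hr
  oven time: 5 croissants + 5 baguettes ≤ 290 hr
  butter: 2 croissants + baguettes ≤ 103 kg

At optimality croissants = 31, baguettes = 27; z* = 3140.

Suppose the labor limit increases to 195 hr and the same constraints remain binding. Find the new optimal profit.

3150

Binding: labor and oven time. Non-binding: flour (15 unused), butter (14 unused).
By complementary slackness, y = 0 for the non-binding constraints.
From A_Bᵀ y = c: 1·y_labor + 5·y_oven time = 42.5; 6·y_labor + 5·y_oven time = 67.5.
→ y_labor = 5 and y_oven time = 7.5.
Δz = y_labor·Δb = 5 × (2) = 10, so new z* = 3140 + 10 = 3150.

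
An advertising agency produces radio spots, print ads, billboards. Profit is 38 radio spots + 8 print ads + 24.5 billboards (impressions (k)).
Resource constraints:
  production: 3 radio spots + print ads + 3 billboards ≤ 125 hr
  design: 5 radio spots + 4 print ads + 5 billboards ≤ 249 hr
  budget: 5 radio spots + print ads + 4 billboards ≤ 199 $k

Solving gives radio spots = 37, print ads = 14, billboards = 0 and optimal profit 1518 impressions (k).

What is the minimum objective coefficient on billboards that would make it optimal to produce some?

Binding: production and budget. Non-binding: design (8 unused).
Slack constraints have shadow price 0 (complementary slackness).
The binding rows give the dual system: 3·y_production + 5·y_budget = 38 and 1·y_production + 1·y_budget = 8.
This yields shadow prices y_production = 1, y_budget = 7.
billboards enters the basis when its profit ≥ yᵀa₃ = 1·3 + 7·4 = 31.

31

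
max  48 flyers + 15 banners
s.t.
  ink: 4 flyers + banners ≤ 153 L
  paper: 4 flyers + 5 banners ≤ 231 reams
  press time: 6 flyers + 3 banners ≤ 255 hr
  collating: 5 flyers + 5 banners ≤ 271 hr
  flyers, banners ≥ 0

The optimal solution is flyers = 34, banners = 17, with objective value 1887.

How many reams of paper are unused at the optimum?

paper used = 4·34 + 5·17 = 221; slack = 231 − 221 = 10.

10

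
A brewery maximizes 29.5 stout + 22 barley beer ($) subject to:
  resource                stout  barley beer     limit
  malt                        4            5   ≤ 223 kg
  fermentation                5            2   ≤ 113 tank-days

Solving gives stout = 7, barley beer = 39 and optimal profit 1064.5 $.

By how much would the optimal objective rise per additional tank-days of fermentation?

At the optimum: malt uses 223 of 223 (binding); fermentation uses 113 of 113 (binding).
The binding rows give the dual system: 4·y_malt + 5·y_fermentation = 29.5 and 5·y_malt + 2·y_fermentation = 22.
→ y_malt = 3 and y_fermentation = 3.5.
Shadow price of fermentation = 3.5.

3.5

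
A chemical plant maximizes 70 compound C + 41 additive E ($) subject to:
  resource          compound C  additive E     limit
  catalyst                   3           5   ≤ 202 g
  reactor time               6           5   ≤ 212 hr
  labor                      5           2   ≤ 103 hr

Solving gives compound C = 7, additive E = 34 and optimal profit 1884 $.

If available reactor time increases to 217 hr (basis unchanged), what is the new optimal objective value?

1909

At the optimum: catalyst uses 191 of 202 (slack = 11); reactor time uses 212 of 212 (binding); labor uses 103 of 103 (binding).
Slack constraints have shadow price 0 (complementary slackness).
From A_Bᵀ y = c: 6·y_reactor time + 5·y_labor = 70; 5·y_reactor time + 2·y_labor = 41.
Solving: y_reactor time = 5, y_labor = 8.
Δz = y_reactor time·Δb = 5 × (5) = 25, so new z* = 1884 + 25 = 1909.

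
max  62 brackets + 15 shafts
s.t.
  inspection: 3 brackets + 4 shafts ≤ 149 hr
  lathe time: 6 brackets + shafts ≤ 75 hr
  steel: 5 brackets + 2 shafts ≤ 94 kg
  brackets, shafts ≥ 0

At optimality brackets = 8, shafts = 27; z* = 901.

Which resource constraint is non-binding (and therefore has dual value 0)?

inspection: 132/149 (slack 17)
lathe time: 75/75 (binding)
steel: 94/94 (binding)
By complementary slackness, a constraint with positive slack has shadow price 0 → inspection.

inspection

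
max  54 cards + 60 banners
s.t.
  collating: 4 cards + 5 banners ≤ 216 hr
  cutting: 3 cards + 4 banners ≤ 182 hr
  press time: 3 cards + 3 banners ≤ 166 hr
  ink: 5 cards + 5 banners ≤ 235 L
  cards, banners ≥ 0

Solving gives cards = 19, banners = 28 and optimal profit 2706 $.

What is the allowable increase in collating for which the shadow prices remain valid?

Binding constraints: collating, ink. The basis is B = [[4,5],[5,5]] with det -5.
Per unit increase in collating, x* moves by d = (-1, 1).
The basis stays optimal until cutting becomes binding; allowable increase = 13 hr.

13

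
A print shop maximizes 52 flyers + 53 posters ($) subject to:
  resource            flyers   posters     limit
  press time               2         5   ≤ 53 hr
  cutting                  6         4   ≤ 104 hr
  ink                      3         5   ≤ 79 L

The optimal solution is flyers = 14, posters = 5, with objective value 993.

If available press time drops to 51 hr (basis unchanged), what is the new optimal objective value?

At the optimum: press time uses 53 of 53 (binding); cutting uses 104 of 104 (binding); ink uses 67 of 79 (slack = 12).
Since ink is not tight, its dual is 0.
The binding rows give the dual system: 2·y_press time + 6·y_cutting = 52 and 5·y_press time + 4·y_cutting = 53.
This yields shadow prices y_press time = 5, y_cutting = 7.
Δz = y_press time·Δb = 5 × (-2) = -10, so new z* = 993 − 10 = 983.

983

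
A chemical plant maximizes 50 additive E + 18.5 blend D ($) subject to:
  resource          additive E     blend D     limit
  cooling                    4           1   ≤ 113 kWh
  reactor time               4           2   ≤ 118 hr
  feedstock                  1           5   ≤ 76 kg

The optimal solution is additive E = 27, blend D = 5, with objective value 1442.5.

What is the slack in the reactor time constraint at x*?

0

reactor time used = 4·27 + 2·5 = 118; slack = 118 − 118 = 0.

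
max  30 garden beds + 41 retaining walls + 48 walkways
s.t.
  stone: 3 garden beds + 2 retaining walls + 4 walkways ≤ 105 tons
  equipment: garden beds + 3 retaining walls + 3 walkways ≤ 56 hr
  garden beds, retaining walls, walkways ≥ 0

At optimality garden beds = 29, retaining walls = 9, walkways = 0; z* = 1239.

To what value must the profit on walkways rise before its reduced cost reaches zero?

55

Both stone and equipment are binding at x*.
Dual feasibility on the basic columns requires 3·y_stone + 1·y_equipment = 30, 2·y_stone + 3·y_equipment = 41.
This yields shadow prices y_stone = 7, y_equipment = 9.
walkways enters the basis when its profit ≥ yᵀa₃ = 7·4 + 9·3 = 55.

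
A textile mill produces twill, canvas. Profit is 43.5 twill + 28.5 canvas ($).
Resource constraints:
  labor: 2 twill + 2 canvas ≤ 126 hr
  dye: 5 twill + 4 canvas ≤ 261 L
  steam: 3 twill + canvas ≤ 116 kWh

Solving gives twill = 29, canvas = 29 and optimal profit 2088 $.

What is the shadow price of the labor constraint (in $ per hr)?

Binding: dye and steam. Non-binding: labor (10 unused).
Slack constraints have shadow price 0 (complementary slackness).
Dual feasibility on the basic columns requires 5·y_dye + 3·y_steam = 43.5, 4·y_dye + 1·y_steam = 28.5.
→ y_dye = 6 and y_steam = 4.5.
Shadow price of labor = 0.

0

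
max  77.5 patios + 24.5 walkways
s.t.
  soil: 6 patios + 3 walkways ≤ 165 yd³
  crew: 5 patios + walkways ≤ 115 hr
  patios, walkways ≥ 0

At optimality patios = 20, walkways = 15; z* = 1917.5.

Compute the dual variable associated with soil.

5

Check each constraint at x*: soil 165/165 (tight); crew 115/115 (tight).
Dual feasibility on the basic columns requires 6·y_soil + 5·y_crew = 77.5, 3·y_soil + 1·y_crew = 24.5.
This yields shadow prices y_soil = 5, y_crew = 9.5.
Shadow price of soil = 5.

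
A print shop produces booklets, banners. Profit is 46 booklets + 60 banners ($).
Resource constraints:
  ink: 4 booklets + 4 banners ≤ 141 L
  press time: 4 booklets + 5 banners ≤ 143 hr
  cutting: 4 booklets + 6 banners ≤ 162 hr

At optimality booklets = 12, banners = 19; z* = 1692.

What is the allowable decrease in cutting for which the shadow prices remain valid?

Binding constraints: press time, cutting. The basis is B = [[4,5],[4,6]] with det 4.
Per unit decrease in cutting, x* moves by d = (1.25, -1).
The basis stays optimal until ink becomes binding; allowable decrease = 17 hr.

17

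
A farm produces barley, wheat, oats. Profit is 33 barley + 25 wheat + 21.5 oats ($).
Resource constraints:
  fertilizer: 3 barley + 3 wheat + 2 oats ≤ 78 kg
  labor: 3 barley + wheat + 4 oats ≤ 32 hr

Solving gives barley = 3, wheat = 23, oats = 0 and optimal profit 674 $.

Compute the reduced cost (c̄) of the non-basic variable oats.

Check each constraint at x*: fertilizer 78/78 (tight); labor 32/32 (tight).
The binding rows give the dual system: 3·y_fertilizer + 3·y_labor = 33 and 3·y_fertilizer + 1·y_labor = 25.
Solving: y_fertilizer = 7, y_labor = 4.
Reduced cost of oats: c₃ − yᵀa₃ = 21.5 − (7·2 + 4·4) = 21.5 − 30 = -8.5.

-8.5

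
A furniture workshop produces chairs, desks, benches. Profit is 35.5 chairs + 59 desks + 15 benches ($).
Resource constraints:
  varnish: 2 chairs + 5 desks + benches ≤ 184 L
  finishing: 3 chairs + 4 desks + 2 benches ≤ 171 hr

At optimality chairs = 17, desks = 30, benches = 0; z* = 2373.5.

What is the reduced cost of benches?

Check each constraint at x*: varnish 184/184 (tight); finishing 171/171 (tight).
From A_Bᵀ y = c: 2·y_varnish + 3·y_finishing = 35.5; 5·y_varnish + 4·y_finishing = 59.
→ y_varnish = 5 and y_finishing = 8.5.
Reduced cost of benches: c₃ − yᵀa₃ = 15 − (5·1 + 8.5·2) = 15 − 22 = -7.

-7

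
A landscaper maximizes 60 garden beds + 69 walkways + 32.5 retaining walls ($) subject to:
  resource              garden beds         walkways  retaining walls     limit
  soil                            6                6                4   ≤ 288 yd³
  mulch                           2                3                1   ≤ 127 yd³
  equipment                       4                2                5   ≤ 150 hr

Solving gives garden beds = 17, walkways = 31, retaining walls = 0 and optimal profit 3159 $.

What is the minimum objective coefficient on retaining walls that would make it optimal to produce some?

Check each constraint at x*: soil 288/288 (tight); mulch 127/127 (tight); equipment 130/150 (slack 20).
Since equipment is not tight, its dual is 0.
From A_Bᵀ y = c: 6·y_soil + 2·y_mulch = 60; 6·y_soil + 3·y_mulch = 69.
This yields shadow prices y_soil = 7, y_mulch = 9.
retaining walls enters the basis when its profit ≥ yᵀa₃ = 7·4 + 9·1 = 37.

37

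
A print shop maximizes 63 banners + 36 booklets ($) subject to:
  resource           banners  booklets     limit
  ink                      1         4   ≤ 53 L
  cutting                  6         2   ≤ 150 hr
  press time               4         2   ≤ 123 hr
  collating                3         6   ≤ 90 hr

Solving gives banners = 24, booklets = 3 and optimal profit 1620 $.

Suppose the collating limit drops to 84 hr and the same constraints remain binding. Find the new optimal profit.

Binding: cutting and collating. Non-binding: ink (17 unused), press time (21 unused).
Since ink, press time are not tight, their duals are 0.
Dual feasibility on the basic columns requires 6·y_cutting + 3·y_collating = 63, 2·y_cutting + 6·y_collating = 36.
This yields shadow prices y_cutting = 9, y_collating = 3.
Δz = y_collating·Δb = 3 × (-6) = -18, so new z* = 1620 − 18 = 1602.

1602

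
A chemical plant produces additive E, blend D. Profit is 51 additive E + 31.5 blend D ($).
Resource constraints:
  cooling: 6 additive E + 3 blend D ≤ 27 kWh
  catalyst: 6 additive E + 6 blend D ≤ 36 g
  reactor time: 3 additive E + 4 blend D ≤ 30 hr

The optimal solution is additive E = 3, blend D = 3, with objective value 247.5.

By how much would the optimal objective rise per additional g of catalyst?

2

At the optimum: cooling uses 27 of 27 (binding); catalyst uses 36 of 36 (binding); reactor time uses 21 of 30 (slack = 9).
By complementary slackness, y = 0 for the non-binding constraint.
From A_Bᵀ y = c: 6·y_cooling + 6·y_catalyst = 51; 3·y_cooling + 6·y_catalyst = 31.5.
→ y_cooling = 6.5 and y_catalyst = 2.
Shadow price of catalyst = 2.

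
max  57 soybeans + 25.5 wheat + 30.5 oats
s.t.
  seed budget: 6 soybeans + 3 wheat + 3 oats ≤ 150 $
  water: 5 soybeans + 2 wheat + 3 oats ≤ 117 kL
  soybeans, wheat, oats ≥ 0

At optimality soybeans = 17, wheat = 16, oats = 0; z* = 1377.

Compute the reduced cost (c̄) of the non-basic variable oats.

Both seed budget and water are binding at x*.
From A_Bᵀ y = c: 6·y_seed budget + 5·y_water = 57; 3·y_seed budget + 2·y_water = 25.5.
This yields shadow prices y_seed budget = 4.5, y_water = 6.
Reduced cost of oats: c₃ − yᵀa₃ = 30.5 − (4.5·3 + 6·3) = 30.5 − 31.5 = -1.

-1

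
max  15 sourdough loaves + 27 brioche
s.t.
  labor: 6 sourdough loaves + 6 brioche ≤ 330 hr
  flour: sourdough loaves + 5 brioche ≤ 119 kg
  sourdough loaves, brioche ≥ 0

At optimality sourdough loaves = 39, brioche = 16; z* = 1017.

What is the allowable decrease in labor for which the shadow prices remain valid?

187.2

Binding constraints: labor, flour. The basis is B = [[6,6],[1,5]] with det 24.
Per unit decrease in labor, x* moves by d = (-0.2083, 0.0417).
The basis stays optimal until sourdough loaves reaches 0; allowable decrease = 187.2 hr.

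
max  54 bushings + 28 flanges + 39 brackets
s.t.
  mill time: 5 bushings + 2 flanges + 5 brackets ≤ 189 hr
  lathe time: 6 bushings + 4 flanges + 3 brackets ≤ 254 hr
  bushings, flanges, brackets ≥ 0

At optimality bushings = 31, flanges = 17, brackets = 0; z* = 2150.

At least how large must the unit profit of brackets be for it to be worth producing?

Check each constraint at x*: mill time 189/189 (tight); lathe time 254/254 (tight).
The binding rows give the dual system: 5·y_mill time + 6·y_lathe time = 54 and 2·y_mill time + 4·y_lathe time = 28.
This yields shadow prices y_mill time = 6, y_lathe time = 4.
brackets enters the basis when its profit ≥ yᵀa₃ = 6·5 + 4·3 = 42.

42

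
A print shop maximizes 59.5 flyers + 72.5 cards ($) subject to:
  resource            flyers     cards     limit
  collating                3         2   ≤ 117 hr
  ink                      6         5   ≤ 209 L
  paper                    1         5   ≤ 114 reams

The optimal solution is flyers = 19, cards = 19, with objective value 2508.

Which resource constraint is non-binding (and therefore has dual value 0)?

collating: 95/117 (slack 22)
ink: 209/209 (binding)
paper: 114/114 (binding)
By complementary slackness, a constraint with positive slack has shadow price 0 → collating.

collating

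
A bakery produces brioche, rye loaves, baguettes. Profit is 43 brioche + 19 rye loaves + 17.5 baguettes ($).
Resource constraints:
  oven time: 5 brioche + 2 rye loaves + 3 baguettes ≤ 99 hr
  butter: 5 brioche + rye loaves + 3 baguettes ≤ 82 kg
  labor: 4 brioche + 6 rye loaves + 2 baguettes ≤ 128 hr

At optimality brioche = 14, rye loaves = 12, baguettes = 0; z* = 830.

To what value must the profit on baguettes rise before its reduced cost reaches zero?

At the optimum: oven time uses 94 of 99 (slack = 5); butter uses 82 of 82 (binding); labor uses 128 of 128 (binding).
Since oven time is not tight, its dual is 0.
The binding rows give the dual system: 5·y_butter + 4·y_labor = 43 and 1·y_butter + 6·y_labor = 19.
This yields shadow prices y_butter = 7, y_labor = 2.
baguettes enters the basis when its profit ≥ yᵀa₃ = 7·3 + 2·2 = 25.

25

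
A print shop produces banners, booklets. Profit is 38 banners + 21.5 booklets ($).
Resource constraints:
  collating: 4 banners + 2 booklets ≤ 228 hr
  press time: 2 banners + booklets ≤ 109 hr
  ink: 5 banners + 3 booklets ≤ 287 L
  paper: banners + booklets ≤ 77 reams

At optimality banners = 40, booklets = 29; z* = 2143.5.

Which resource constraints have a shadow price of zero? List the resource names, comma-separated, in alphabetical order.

collating, paper

collating: 218/228 (slack 10)
press time: 109/109 (binding)
ink: 287/287 (binding)
paper: 69/77 (slack 8)
By complementary slackness, a constraint with positive slack has shadow price 0 → collating, paper.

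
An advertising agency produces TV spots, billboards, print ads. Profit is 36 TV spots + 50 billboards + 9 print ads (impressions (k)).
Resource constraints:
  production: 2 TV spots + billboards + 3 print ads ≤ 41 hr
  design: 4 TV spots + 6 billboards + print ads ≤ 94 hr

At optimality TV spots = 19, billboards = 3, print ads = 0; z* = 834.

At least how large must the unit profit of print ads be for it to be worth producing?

Check each constraint at x*: production 41/41 (tight); design 94/94 (tight).
From A_Bᵀ y = c: 2·y_production + 4·y_design = 36; 1·y_production + 6·y_design = 50.
→ y_production = 2 and y_design = 8.
print ads enters the basis when its profit ≥ yᵀa₃ = 2·3 + 8·1 = 14.

14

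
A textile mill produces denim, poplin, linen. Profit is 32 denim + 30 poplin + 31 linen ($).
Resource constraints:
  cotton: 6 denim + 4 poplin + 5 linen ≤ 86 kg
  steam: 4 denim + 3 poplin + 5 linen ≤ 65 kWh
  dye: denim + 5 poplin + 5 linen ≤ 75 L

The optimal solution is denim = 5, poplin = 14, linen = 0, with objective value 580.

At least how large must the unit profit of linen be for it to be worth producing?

Check each constraint at x*: cotton 86/86 (tight); steam 62/65 (slack 3); dye 75/75 (tight).
Since steam is not tight, its dual is 0.
The binding rows give the dual system: 6·y_cotton + 1·y_dye = 32 and 4·y_cotton + 5·y_dye = 30.
This yields shadow prices y_cotton = 5, y_dye = 2.
linen enters the basis when its profit ≥ yᵀa₃ = 5·5 + 2·5 = 35.

35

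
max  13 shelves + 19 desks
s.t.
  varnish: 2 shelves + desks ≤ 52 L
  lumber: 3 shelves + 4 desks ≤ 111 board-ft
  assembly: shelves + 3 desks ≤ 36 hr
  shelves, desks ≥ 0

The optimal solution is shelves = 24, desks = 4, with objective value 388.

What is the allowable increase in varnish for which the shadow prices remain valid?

Binding constraints: varnish, assembly. The basis is B = [[2,1],[1,3]] with det 5.
Per unit increase in varnish, x* moves by d = (0.6, -0.2).
The basis stays optimal until desks reaches 0; allowable increase = 20 L.

20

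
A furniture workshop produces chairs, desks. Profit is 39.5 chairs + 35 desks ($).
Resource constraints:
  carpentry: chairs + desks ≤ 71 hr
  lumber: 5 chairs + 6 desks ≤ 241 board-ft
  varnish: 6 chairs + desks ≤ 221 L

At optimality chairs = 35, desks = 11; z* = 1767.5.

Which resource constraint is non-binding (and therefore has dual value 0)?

carpentry

carpentry: 46/71 (slack 25)
lumber: 241/241 (binding)
varnish: 221/221 (binding)
By complementary slackness, a constraint with positive slack has shadow price 0 → carpentry.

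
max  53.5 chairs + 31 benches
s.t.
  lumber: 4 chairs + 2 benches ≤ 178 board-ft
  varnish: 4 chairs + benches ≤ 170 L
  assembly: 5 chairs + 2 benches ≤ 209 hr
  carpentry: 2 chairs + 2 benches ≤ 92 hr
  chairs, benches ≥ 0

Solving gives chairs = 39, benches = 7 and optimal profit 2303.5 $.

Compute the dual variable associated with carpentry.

8

Binding: assembly and carpentry. Non-binding: lumber (8 unused), varnish (7 unused).
By complementary slackness, y = 0 for the non-binding constraints.
The binding rows give the dual system: 5·y_assembly + 2·y_carpentry = 53.5 and 2·y_assembly + 2·y_carpentry = 31.
Solving: y_assembly = 7.5, y_carpentry = 8.
Shadow price of carpentry = 8.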